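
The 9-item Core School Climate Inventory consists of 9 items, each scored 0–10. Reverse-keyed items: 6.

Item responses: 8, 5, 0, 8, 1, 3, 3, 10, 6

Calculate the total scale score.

48

Apply reverse scoring (reversed = (0+10) − raw = 10 − raw):
  item 6: 10 − 3 = 7
After reverse-coding: 8, 5, 0, 8, 1, 7, 3, 10, 6
Total = 8 + 5 + 0 + 8 + 1 + 7 + 3 + 10 + 6 = 48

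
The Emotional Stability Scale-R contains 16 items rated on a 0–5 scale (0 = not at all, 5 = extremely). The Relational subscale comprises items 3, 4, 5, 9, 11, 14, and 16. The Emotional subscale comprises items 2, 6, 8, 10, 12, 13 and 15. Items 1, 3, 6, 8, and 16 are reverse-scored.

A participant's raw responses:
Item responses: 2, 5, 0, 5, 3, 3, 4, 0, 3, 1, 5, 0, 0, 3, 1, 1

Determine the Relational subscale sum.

28

Relational items: 3, 4, 5, 9, 11, 14, 16.
Of these, items 3 and 16 are reverse-scored; reversed = (0+5) − raw = 5 − raw.
  item 3: 5 − 0 = 5
  item 4: 5
  item 5: 3
  item 9: 3
  item 11: 5
  item 14: 3
  item 16: 5 − 1 = 4
Sum = 5 + 5 + 3 + 3 + 5 + 3 + 4 = 28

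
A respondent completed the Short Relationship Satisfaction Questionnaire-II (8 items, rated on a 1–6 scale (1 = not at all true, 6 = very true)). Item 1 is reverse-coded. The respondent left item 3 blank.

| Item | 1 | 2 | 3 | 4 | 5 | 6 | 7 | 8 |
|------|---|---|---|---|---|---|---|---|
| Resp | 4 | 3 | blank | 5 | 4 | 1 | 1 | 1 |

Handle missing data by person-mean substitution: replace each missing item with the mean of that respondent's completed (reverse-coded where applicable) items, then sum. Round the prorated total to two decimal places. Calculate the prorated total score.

20.57

Reverse-coded (reversed = (1+6) − raw = 7 − raw):
  item 1: 7 − 4 = 3
Completed scored items (7 of 8): 3, 3, 5, 4, 1, 1, 1; sum = 18.
Person mean = 18 / 7 ≈ 2.5714
Prorated total = (18 / 7) × 8 = 20.57 (to 2 dp)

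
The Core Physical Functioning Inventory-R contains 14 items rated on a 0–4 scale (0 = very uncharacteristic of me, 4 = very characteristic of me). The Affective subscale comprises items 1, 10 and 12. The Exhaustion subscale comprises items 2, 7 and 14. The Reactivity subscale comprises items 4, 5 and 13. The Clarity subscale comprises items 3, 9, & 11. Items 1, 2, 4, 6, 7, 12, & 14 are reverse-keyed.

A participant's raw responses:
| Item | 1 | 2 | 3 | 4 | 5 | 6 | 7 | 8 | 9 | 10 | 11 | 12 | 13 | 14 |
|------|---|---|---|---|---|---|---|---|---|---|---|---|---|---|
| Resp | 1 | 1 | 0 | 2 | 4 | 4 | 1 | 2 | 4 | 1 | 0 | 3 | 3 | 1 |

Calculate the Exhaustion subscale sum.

9

Exhaustion items: 2, 7, 14.
Of these, items 2, 7, and 14 are reverse-keyed; reverse-coded value = 4 − response.
  item 2: 4 − 1 = 3
  item 7: 4 − 1 = 3
  item 14: 4 − 1 = 3
Sum = 3 + 3 + 3 = 9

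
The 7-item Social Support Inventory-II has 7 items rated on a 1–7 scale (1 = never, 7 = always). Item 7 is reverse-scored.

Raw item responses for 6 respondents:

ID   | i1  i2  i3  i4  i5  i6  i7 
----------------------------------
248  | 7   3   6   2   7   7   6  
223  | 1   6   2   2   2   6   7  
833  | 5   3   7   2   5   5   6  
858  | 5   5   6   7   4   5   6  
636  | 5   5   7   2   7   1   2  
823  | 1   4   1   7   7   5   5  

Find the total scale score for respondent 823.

28

Respondent 823 raw: 1, 4, 1, 7, 7, 5, 5.
Reverse-coded (reverse-coded value = 8 − response):
  item 1: 1
  item 2: 4
  item 3: 1
  item 4: 7
  item 5: 7
  item 6: 5
  item 7: 8 − 5 = 3
Sum = 1 + 4 + 1 + 7 + 7 + 5 + 3 = 28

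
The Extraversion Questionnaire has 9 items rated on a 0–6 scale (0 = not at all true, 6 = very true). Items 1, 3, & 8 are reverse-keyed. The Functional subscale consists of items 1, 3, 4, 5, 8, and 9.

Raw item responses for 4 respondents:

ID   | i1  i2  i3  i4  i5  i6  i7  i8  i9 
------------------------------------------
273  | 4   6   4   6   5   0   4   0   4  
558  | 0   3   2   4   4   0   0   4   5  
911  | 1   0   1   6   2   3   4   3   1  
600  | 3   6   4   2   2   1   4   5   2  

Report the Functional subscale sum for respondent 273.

25

Respondent 273 raw: 4, 6, 4, 6, 5, 0, 4, 0, 4.
Functional items: 1, 3, 4, 5, 8, 9.
Reverse-coded (reverse-coded value = 6 − response):
  item 1: 6 − 4 = 2
  item 3: 6 − 4 = 2
  item 4: 6
  item 5: 5
  item 8: 6 − 0 = 6
  item 9: 4
Sum = 2 + 2 + 6 + 5 + 6 + 4 = 25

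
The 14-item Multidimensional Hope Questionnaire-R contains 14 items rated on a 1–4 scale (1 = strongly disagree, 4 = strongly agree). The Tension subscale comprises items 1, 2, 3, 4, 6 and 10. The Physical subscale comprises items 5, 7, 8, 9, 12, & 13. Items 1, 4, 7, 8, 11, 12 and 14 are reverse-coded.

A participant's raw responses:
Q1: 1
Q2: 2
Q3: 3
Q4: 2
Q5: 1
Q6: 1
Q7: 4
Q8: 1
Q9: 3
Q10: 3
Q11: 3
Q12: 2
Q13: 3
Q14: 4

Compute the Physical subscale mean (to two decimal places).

2.50

Physical items: 5, 7, 8, 9, 12, 13.
Of these, items 7, 8, & 12 are reverse-coded; reversed = (1+4) − raw = 5 − raw.
  item 5: 1
  item 7: 5 − 4 = 1
  item 8: 5 − 1 = 4
  item 9: 3
  item 12: 5 − 2 = 3
  item 13: 3
Sum = 1 + 1 + 4 + 3 + 3 + 3 = 15
Mean = 15 / 6 = 2.50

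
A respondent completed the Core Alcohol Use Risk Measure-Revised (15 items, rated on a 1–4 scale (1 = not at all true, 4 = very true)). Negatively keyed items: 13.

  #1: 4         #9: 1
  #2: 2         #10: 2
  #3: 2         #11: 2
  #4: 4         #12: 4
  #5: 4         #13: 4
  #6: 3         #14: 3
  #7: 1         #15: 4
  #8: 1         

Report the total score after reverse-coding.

38

Reverse-coded items (on a 1–4 scale, reversed = 5 − raw):
  item 13: 5 − 4 = 1
Scored items: 4, 2, 2, 4, 4, 3, 1, 1, 1, 2, 2, 4, 1, 3, 4
Total = 4 + 2 + 2 + 4 + 4 + 3 + 1 + 1 + 1 + 2 + 2 + 4 + 1 + 3 + 4 = 38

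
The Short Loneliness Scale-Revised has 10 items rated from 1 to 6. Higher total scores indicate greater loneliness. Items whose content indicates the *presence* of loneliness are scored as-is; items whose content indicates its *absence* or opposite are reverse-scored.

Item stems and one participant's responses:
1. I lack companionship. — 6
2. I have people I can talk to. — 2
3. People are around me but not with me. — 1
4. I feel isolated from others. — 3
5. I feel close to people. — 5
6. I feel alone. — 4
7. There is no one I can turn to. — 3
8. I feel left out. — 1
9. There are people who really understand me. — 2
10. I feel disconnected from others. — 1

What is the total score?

Items 2, 5, 9 describe the absence/opposite of loneliness → reverse-score.
reversed = (1+6) − raw = 7 − raw.
  item 1: 6
  item 2: 7 − 2 = 5
  item 3: 1
  item 4: 3
  item 5: 7 − 5 = 2
  item 6: 4
  item 7: 3
  item 8: 1
  item 9: 7 − 2 = 5
  item 10: 1
Total = 6 + 5 + 1 + 3 + 2 + 4 + 3 + 1 + 5 + 1 = 31

31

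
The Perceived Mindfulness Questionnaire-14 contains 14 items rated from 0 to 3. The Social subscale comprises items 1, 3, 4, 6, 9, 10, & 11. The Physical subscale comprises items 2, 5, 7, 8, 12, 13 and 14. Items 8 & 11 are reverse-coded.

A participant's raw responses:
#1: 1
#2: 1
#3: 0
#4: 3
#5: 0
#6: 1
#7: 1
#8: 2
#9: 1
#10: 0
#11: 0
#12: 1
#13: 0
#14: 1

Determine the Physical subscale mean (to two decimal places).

Physical items: 2, 5, 7, 8, 12, 13, 14.
Of these, item 8 is reverse-coded; on a 0–3 scale, reversed = 3 − raw.
  item 2: 1
  item 5: 0
  item 7: 1
  item 8: 3 − 2 = 1
  item 12: 1
  item 13: 0
  item 14: 1
Sum = 1 + 0 + 1 + 1 + 1 + 0 + 1 = 5
Mean = 5 / 7 = 0.71

0.71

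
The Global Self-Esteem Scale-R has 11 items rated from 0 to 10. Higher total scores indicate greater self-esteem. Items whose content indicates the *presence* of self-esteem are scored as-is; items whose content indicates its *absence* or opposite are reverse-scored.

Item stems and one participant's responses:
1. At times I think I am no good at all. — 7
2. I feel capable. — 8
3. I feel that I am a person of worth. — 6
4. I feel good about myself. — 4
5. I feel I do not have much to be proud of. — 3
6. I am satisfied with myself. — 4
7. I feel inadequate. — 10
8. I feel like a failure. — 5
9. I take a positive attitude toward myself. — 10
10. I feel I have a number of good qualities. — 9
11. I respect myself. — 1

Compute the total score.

Items 1, 5, 7, 8 describe the absence/opposite of self-esteem → reverse-score.
reversed = (0+10) − raw = 10 − raw.
  item 1: 10 − 7 = 3
  item 2: 8
  item 3: 6
  item 4: 4
  item 5: 10 − 3 = 7
  item 6: 4
  item 7: 10 − 10 = 0
  item 8: 10 − 5 = 5
  item 9: 10
  item 10: 9
  item 11: 1
Total = 3 + 8 + 6 + 4 + 7 + 4 + 0 + 5 + 10 + 9 + 1 = 57

57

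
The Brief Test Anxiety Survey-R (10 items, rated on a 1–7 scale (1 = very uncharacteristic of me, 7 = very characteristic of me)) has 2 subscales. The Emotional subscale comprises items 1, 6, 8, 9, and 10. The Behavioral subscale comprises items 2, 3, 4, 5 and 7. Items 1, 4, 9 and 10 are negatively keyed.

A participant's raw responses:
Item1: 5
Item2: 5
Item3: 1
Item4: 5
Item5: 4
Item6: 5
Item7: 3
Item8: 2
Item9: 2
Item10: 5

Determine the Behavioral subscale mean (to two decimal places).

3.20

Behavioral items: 2, 3, 4, 5, 7.
Of these, item 4 is negatively keyed; on a 1–7 scale, reversed = 8 − raw.
  item 2: 5
  item 3: 1
  item 4: 8 − 5 = 3
  item 5: 4
  item 7: 3
Sum = 5 + 1 + 3 + 4 + 3 = 16
Mean = 16 / 5 = 3.20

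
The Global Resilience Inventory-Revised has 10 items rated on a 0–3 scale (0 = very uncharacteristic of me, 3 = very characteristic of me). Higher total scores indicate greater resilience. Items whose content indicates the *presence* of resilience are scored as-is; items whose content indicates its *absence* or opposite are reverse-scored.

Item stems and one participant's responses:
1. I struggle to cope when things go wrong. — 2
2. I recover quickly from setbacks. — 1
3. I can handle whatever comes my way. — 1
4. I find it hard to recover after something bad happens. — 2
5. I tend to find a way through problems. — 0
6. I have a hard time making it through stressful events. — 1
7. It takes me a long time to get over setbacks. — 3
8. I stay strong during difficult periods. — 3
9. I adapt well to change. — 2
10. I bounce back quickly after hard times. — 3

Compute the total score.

Items 1, 4, 6, 7 describe the absence/opposite of resilience → reverse-score.
on a 0–3 scale, reversed = 3 − raw.
  item 1: 3 − 2 = 1
  item 2: 1
  item 3: 1
  item 4: 3 − 2 = 1
  item 5: 0
  item 6: 3 − 1 = 2
  item 7: 3 − 3 = 0
  item 8: 3
  item 9: 2
  item 10: 3
Total = 1 + 1 + 1 + 1 + 0 + 2 + 0 + 3 + 2 + 3 = 14

14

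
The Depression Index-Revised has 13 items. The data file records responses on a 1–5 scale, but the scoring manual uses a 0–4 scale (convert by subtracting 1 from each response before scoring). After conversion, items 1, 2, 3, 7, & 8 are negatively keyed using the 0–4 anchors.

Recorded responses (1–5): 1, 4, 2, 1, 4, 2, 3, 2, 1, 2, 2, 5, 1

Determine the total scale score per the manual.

23

Convert to 0–4: 0, 3, 1, 0, 3, 1, 2, 1, 0, 1, 1, 4, 0
Reverse-coded (reverse-coded value = 4 − response):
  item 1: 4 − 0 = 4
  item 2: 4 − 3 = 1
  item 3: 4 − 1 = 3
  item 7: 4 − 2 = 2
  item 8: 4 − 1 = 3
Scored: 4, 1, 3, 0, 3, 1, 2, 3, 0, 1, 1, 4, 0
Total = 23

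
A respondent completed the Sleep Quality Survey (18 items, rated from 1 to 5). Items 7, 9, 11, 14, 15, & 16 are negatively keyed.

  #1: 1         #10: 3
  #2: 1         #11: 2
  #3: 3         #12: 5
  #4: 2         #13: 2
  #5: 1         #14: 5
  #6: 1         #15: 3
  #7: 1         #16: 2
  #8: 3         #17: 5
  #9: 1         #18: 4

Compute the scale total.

53

Raw sum = 45. Negatively keyed items: 7, 9, 11, 14, 15, 16; their raw sum = 14.
Each reversal replaces raw with 6 − raw, changing the total by 6 − 2·raw per item.
Total = 45 + 6·6 − 2·14 = 45 + 36 − 28 = 53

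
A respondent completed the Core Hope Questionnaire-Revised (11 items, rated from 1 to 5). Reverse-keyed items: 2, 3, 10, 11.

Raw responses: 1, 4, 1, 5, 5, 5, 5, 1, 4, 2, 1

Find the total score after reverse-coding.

Reversing items 2, 3, 10, & 11 with 6 − raw:
Total = 1 + (6−4) + (6−1) + 5 + 5 + 5 + 5 + 1 + 4 + (6−2) + (6−1)
      = 1 + 2 + 5 + 5 + 5 + 5 + 5 + 1 + 4 + 4 + 5 = 42

42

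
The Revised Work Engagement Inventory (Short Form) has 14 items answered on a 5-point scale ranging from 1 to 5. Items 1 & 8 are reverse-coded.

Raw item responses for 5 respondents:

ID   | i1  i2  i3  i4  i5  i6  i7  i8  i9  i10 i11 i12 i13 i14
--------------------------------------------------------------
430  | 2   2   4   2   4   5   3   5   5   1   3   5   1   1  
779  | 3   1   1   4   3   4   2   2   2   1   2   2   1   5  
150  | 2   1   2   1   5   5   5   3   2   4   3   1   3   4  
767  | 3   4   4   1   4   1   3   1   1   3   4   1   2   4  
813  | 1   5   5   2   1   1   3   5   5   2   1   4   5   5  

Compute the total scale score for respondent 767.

Respondent 767 raw: 3, 4, 4, 1, 4, 1, 3, 1, 1, 3, 4, 1, 2, 4.
Reverse-coded (reverse-coded value = 6 − response):
  item 1: 6 − 3 = 3
  item 2: 4
  item 3: 4
  item 4: 1
  item 5: 4
  item 6: 1
  item 7: 3
  item 8: 6 − 1 = 5
  item 9: 1
  item 10: 3
  item 11: 4
  item 12: 1
  item 13: 2
  item 14: 4
Sum = 3 + 4 + 4 + 1 + 4 + 1 + 3 + 5 + 1 + 3 + 4 + 1 + 2 + 4 = 40

40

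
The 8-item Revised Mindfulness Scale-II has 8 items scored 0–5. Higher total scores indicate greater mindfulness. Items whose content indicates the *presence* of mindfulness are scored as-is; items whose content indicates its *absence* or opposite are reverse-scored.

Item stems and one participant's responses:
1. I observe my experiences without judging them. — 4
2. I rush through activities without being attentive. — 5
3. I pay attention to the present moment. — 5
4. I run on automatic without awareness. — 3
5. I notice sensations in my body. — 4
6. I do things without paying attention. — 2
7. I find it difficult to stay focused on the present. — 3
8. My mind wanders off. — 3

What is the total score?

Items 2, 4, 6, 7, 8 describe the absence/opposite of mindfulness → reverse-score.
on a 0–5 scale, reversed = 5 − raw.
  item 1: 4
  item 2: 5 − 5 = 0
  item 3: 5
  item 4: 5 − 3 = 2
  item 5: 4
  item 6: 5 − 2 = 3
  item 7: 5 − 3 = 2
  item 8: 5 − 3 = 2
Total = 4 + 0 + 5 + 2 + 4 + 3 + 2 + 2 = 22

22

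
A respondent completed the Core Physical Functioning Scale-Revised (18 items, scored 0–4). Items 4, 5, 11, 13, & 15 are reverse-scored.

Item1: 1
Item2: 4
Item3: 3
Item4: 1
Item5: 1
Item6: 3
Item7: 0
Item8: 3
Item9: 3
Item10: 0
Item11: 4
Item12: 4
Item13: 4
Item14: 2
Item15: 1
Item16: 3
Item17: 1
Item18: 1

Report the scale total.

Apply reverse scoring (reverse-coded value = 4 − response):
  item 4: 4 − 1 = 3
  item 5: 4 − 1 = 3
  item 11: 4 − 4 = 0
  item 13: 4 − 4 = 0
  item 15: 4 − 1 = 3
Scored items: 1, 4, 3, 3, 3, 3, 0, 3, 3, 0, 0, 4, 0, 2, 3, 3, 1, 1
Total = 1 + 4 + 3 + 3 + 3 + 3 + 0 + 3 + 3 + 0 + 0 + 4 + 0 + 2 + 3 + 3 + 1 + 1 = 37

37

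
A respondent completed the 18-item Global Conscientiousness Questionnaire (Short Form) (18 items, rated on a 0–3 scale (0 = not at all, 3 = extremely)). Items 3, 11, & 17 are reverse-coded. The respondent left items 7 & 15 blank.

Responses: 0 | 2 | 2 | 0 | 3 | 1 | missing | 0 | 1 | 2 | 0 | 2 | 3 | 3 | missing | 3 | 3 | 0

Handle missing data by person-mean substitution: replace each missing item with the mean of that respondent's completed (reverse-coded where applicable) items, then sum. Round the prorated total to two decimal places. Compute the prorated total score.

27.00

Reverse-coded (reverse-coded value = 3 − response):
  item 3: 3 − 2 = 1
  item 11: 3 − 0 = 3
  item 17: 3 − 3 = 0
Completed scored items (16 of 18): 0, 2, 1, 0, 3, 1, 0, 1, 2, 3, 2, 3, 3, 3, 0, 0; sum = 24.
Person mean = 24 / 16 ≈ 1.5000
Prorated total = (24 / 16) × 18 = 27.00 (to 2 dp)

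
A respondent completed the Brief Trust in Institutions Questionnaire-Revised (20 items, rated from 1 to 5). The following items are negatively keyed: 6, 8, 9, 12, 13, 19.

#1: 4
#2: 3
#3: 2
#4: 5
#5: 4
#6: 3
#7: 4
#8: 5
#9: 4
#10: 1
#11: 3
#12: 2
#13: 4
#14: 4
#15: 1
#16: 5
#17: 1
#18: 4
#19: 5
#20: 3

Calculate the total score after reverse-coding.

57

Reverse-coded items (on a 1–5 scale, reversed = 6 − raw):
  item 6: 6 − 3 = 3
  item 8: 6 − 5 = 1
  item 9: 6 − 4 = 2
  item 12: 6 − 2 = 4
  item 13: 6 − 4 = 2
  item 19: 6 − 5 = 1
Scored responses: 4, 3, 2, 5, 4, 3, 4, 1, 2, 1, 3, 4, 2, 4, 1, 5, 1, 4, 1, 3
Total = 4 + 3 + 2 + 5 + 4 + 3 + 4 + 1 + 2 + 1 + 3 + 4 + 2 + 4 + 1 + 5 + 1 + 4 + 1 + 3 = 57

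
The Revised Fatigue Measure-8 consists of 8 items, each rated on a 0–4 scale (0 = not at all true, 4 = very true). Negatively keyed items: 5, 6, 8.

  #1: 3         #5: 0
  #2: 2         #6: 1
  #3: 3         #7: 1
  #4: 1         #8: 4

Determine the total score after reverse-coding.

17

Reversing items 5, 6, & 8 with 4 − raw:
Total = 3 + 2 + 3 + 1 + (4−0) + (4−1) + 1 + (4−4)
      = 3 + 2 + 3 + 1 + 4 + 3 + 1 + 0 = 17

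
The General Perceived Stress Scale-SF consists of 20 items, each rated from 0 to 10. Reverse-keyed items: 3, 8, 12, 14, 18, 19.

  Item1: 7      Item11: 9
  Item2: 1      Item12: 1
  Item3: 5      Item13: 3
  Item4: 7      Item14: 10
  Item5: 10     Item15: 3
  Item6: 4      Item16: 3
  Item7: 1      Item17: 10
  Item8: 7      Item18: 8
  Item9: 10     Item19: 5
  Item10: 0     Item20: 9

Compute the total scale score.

Apply reverse scoring (reversed = (0+10) − raw = 10 − raw):
  item 3: 10 − 5 = 5
  item 8: 10 − 7 = 3
  item 12: 10 − 1 = 9
  item 14: 10 − 10 = 0
  item 18: 10 − 8 = 2
  item 19: 10 − 5 = 5
Scored responses: 7, 1, 5, 7, 10, 4, 1, 3, 10, 0, 9, 9, 3, 0, 3, 3, 10, 2, 5, 9
Total = 7 + 1 + 5 + 7 + 10 + 4 + 1 + 3 + 10 + 0 + 9 + 9 + 3 + 0 + 3 + 3 + 10 + 2 + 5 + 9 = 101

101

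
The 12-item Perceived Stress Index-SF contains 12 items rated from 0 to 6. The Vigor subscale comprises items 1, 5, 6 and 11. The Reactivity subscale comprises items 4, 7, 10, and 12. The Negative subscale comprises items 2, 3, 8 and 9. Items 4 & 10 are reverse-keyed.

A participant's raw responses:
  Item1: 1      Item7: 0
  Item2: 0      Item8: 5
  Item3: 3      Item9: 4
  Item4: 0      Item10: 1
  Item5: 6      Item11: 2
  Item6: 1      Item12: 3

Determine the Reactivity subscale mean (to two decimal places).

3.50

Reactivity items: 4, 7, 10, 12.
Of these, items 4 & 10 are reverse-keyed; reverse-coded value = 6 − response.
  item 4: 6 − 0 = 6
  item 7: 0
  item 10: 6 − 1 = 5
  item 12: 3
Sum = 6 + 0 + 5 + 3 = 14
Mean = 14 / 4 = 3.50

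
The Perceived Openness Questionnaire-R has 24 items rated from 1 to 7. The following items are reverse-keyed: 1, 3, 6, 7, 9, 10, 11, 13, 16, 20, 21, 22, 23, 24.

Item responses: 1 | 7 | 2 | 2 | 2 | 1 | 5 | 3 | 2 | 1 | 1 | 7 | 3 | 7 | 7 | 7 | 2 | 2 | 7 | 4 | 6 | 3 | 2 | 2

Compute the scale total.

Reversing items 1, 3, 6, 7, 9, 10, 11, 13, 16, 20, 21, 22, 23, and 24 with 8 − raw:
Total = (8−1) + 7 + (8−2) + 2 + 2 + (8−1) + (8−5) + 3 + (8−2) + (8−1) + (8−1) + 7 + (8−3) + 7 + 7 + (8−7) + 2 + 2 + 7 + (8−4) + (8−6) + (8−3) + (8−2) + (8−2)
      = 7 + 7 + 6 + 2 + 2 + 7 + 3 + 3 + 6 + 7 + 7 + 7 + 5 + 7 + 7 + 1 + 2 + 2 + 7 + 4 + 2 + 5 + 6 + 6 = 118

118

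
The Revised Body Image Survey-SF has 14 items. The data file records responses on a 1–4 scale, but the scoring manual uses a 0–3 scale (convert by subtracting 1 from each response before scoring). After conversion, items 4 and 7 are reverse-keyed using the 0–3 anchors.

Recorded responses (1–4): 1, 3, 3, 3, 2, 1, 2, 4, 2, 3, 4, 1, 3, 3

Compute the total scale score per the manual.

21

Convert to 0–3: 0, 2, 2, 2, 1, 0, 1, 3, 1, 2, 3, 0, 2, 2
Reverse-coded (reversed = (0+3) − raw = 3 − raw):
  item 4: 3 − 2 = 1
  item 7: 3 − 1 = 2
Scored: 0, 2, 2, 1, 1, 0, 2, 3, 1, 2, 3, 0, 2, 2
Total = 21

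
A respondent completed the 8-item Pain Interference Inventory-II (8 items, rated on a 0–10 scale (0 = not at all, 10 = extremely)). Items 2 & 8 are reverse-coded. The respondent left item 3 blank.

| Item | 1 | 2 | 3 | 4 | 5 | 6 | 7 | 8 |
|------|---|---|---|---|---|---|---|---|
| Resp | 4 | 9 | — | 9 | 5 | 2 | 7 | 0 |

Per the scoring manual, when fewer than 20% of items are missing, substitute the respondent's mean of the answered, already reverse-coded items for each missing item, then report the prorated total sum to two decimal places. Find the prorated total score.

Reverse-coded (reversed = (0+10) − raw = 10 − raw):
  item 2: 10 − 9 = 1
  item 8: 10 − 0 = 10
Completed scored items (7 of 8): 4, 1, 9, 5, 2, 7, 10; sum = 38.
Person mean = 38 / 7 ≈ 5.4286
Prorated total = (38 / 7) × 8 = 43.43 (to 2 dp)

43.43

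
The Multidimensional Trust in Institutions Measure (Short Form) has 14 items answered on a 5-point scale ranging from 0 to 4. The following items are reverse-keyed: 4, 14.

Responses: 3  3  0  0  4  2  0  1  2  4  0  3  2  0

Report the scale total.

Apply reverse scoring (reversed = (0+4) − raw = 4 − raw):
  item 4: 4 − 0 = 4
  item 14: 4 − 0 = 4
After reverse-coding: 3, 3, 0, 4, 4, 2, 0, 1, 2, 4, 0, 3, 2, 4
Total = 3 + 3 + 0 + 4 + 4 + 2 + 0 + 1 + 2 + 4 + 0 + 3 + 2 + 4 = 32

32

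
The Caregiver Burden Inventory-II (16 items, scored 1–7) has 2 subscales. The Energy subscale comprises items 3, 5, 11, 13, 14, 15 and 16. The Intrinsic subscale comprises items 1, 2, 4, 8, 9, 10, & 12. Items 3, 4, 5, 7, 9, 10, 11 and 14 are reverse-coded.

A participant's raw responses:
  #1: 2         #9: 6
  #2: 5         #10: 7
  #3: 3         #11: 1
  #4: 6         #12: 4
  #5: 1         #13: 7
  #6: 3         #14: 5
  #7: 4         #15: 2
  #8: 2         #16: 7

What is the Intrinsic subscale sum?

18

Intrinsic items: 1, 2, 4, 8, 9, 10, 12.
Of these, items 4, 9, and 10 are reverse-coded; on a 1–7 scale, reversed = 8 − raw.
  item 1: 2
  item 2: 5
  item 4: 8 − 6 = 2
  item 8: 2
  item 9: 8 − 6 = 2
  item 10: 8 − 7 = 1
  item 12: 4
Sum = 2 + 5 + 2 + 2 + 2 + 1 + 4 = 18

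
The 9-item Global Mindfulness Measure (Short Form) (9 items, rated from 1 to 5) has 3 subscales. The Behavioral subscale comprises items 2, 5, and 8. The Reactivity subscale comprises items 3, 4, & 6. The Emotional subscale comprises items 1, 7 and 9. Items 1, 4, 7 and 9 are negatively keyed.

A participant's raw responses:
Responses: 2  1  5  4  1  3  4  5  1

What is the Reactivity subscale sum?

Reactivity items: 3, 4, 6.
Of these, item 4 is negatively keyed; reversed = (1+5) − raw = 6 − raw.
  item 3: 5
  item 4: 6 − 4 = 2
  item 6: 3
Sum = 5 + 2 + 3 = 10

10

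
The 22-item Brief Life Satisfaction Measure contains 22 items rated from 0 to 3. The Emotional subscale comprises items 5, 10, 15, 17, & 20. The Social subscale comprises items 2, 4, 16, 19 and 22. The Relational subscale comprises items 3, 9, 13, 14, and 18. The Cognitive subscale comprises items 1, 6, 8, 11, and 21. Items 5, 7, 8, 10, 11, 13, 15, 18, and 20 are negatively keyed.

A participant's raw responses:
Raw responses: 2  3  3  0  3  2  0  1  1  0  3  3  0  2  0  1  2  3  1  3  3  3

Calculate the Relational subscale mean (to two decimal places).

Relational items: 3, 9, 13, 14, 18.
Of these, items 13 and 18 are negatively keyed; reversed = (0+3) − raw = 3 − raw.
  item 3: 3
  item 9: 1
  item 13: 3 − 0 = 3
  item 14: 2
  item 18: 3 − 3 = 0
Sum = 3 + 1 + 3 + 2 + 0 = 9
Mean = 9 / 5 = 1.80

1.80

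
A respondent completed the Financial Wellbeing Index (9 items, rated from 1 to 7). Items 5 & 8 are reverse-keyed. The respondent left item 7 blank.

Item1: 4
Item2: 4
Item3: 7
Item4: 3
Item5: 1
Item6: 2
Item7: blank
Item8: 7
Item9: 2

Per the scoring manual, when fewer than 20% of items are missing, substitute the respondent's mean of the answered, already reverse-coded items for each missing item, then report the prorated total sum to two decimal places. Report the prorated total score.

33.75

Reverse-coded (reverse-coded value = 8 − response):
  item 5: 8 − 1 = 7
  item 8: 8 − 7 = 1
Completed scored items (8 of 9): 4, 4, 7, 3, 7, 2, 1, 2; sum = 30.
Person mean = 30 / 8 ≈ 3.7500
Prorated total = (30 / 8) × 9 = 33.75 (to 2 dp)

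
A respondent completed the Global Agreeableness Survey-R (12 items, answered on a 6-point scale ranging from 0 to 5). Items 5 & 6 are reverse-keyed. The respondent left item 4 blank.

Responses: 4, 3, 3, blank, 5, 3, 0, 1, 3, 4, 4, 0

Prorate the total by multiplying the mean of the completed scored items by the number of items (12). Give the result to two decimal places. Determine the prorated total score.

26.18

Reverse-coded (on a 0–5 scale, reversed = 5 − raw):
  item 5: 5 − 5 = 0
  item 6: 5 − 3 = 2
Completed scored items (11 of 12): 4, 3, 3, 0, 2, 0, 1, 3, 4, 4, 0; sum = 24.
Person mean = 24 / 11 ≈ 2.1818
Prorated total = (24 / 11) × 12 = 26.18 (to 2 dp)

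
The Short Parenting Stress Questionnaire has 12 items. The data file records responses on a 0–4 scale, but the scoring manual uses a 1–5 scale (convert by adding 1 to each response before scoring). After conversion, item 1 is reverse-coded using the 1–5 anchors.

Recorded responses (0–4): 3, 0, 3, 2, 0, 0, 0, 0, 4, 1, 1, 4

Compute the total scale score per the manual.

28

Convert to 1–5: 4, 1, 4, 3, 1, 1, 1, 1, 5, 2, 2, 5
Reverse-coded (on a 1–5 scale, reversed = 6 − raw):
  item 1: 6 − 4 = 2
Scored: 2, 1, 4, 3, 1, 1, 1, 1, 5, 2, 2, 5
Total = 28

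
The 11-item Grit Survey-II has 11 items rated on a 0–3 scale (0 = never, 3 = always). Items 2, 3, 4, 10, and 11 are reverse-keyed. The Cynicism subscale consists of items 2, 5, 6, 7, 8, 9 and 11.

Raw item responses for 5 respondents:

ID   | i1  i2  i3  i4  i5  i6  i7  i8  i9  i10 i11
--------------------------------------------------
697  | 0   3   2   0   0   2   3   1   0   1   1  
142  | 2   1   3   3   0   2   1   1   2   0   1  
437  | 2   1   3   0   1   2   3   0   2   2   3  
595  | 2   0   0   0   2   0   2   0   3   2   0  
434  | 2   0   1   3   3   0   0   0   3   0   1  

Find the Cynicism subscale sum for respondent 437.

10

Respondent 437 raw: 2, 1, 3, 0, 1, 2, 3, 0, 2, 2, 3.
Cynicism items: 2, 5, 6, 7, 8, 9, 11.
Reverse-coded (on a 0–3 scale, reversed = 3 − raw):
  item 2: 3 − 1 = 2
  item 5: 1
  item 6: 2
  item 7: 3
  item 8: 0
  item 9: 2
  item 11: 3 − 3 = 0
Sum = 2 + 1 + 2 + 3 + 0 + 2 + 0 = 10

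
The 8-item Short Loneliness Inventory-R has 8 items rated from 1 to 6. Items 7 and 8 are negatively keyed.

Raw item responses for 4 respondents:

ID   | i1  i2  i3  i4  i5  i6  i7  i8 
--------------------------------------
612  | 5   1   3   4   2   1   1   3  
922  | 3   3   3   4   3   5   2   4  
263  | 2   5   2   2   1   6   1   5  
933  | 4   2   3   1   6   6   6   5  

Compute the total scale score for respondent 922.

29

Respondent 922 raw: 3, 3, 3, 4, 3, 5, 2, 4.
Reverse-coded (on a 1–6 scale, reversed = 7 − raw):
  item 1: 3
  item 2: 3
  item 3: 3
  item 4: 4
  item 5: 3
  item 6: 5
  item 7: 7 − 2 = 5
  item 8: 7 − 4 = 3
Sum = 3 + 3 + 3 + 4 + 3 + 5 + 5 + 3 = 29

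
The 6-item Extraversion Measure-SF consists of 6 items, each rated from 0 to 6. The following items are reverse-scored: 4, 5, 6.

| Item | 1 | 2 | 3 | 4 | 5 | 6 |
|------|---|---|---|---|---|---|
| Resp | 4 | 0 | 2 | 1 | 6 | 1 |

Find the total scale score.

16

Reverse-coded items (reversed = (0+6) − raw = 6 − raw):
  item 4: 6 − 1 = 5
  item 5: 6 − 6 = 0
  item 6: 6 − 1 = 5
After reverse-coding: 4, 0, 2, 5, 0, 5
Total = 4 + 0 + 2 + 5 + 0 + 5 = 16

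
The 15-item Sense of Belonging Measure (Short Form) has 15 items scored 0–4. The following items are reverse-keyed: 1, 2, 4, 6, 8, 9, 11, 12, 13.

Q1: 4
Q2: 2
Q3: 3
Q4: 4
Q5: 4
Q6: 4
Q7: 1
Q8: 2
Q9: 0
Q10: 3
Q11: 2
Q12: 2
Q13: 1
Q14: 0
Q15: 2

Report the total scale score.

Reverse-coded items (on a 0–4 scale, reversed = 4 − raw):
  item 1: 4 − 4 = 0
  item 2: 4 − 2 = 2
  item 4: 4 − 4 = 0
  item 6: 4 − 4 = 0
  item 8: 4 − 2 = 2
  item 9: 4 − 0 = 4
  item 11: 4 − 2 = 2
  item 12: 4 − 2 = 2
  item 13: 4 − 1 = 3
After reverse-coding: 0, 2, 3, 0, 4, 0, 1, 2, 4, 3, 2, 2, 3, 0, 2
Total = 0 + 2 + 3 + 0 + 4 + 0 + 1 + 2 + 4 + 3 + 2 + 2 + 3 + 0 + 2 = 28

28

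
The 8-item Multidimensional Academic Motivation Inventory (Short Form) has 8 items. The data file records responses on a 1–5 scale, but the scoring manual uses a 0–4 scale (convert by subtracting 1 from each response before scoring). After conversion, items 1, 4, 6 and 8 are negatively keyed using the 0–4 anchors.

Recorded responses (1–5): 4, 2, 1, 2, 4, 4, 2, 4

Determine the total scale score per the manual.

Convert to 0–4: 3, 1, 0, 1, 3, 3, 1, 3
Reverse-coded (reversed = (0+4) − raw = 4 − raw):
  item 1: 4 − 3 = 1
  item 4: 4 − 1 = 3
  item 6: 4 − 3 = 1
  item 8: 4 − 3 = 1
Scored: 1, 1, 0, 3, 3, 1, 1, 1
Total = 11

11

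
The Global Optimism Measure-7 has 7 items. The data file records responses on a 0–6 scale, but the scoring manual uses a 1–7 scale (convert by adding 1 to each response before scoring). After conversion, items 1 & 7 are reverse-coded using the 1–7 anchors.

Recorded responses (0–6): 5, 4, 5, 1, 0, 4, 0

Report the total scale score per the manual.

Convert to 1–7: 6, 5, 6, 2, 1, 5, 1
Reverse-coded (on a 1–7 scale, reversed = 8 − raw):
  item 1: 8 − 6 = 2
  item 7: 8 − 1 = 7
Scored: 2, 5, 6, 2, 1, 5, 7
Total = 28

28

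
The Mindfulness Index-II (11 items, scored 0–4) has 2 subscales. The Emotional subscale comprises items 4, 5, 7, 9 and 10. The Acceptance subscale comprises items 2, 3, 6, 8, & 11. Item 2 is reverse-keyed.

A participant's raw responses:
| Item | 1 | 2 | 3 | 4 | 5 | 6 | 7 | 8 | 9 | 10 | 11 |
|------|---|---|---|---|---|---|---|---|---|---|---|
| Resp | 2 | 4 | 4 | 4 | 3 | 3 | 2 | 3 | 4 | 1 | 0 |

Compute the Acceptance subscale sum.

10

Acceptance items: 2, 3, 6, 8, 11.
Of these, item 2 is reverse-keyed; reverse-coded value = 4 − response.
  item 2: 4 − 4 = 0
  item 3: 4
  item 6: 3
  item 8: 3
  item 11: 0
Sum = 0 + 4 + 3 + 3 + 0 = 10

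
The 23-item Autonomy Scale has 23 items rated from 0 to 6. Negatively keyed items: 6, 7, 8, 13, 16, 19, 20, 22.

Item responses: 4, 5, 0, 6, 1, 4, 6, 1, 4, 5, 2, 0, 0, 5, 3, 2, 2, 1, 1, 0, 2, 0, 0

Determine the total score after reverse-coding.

Reverse-coded items (on a 0–6 scale, reversed = 6 − raw):
  item 6: 6 − 4 = 2
  item 7: 6 − 6 = 0
  item 8: 6 − 1 = 5
  item 13: 6 − 0 = 6
  item 16: 6 − 2 = 4
  item 19: 6 − 1 = 5
  item 20: 6 − 0 = 6
  item 22: 6 − 0 = 6
After reverse-coding: 4, 5, 0, 6, 1, 2, 0, 5, 4, 5, 2, 0, 6, 5, 3, 4, 2, 1, 5, 6, 2, 6, 0
Total = 4 + 5 + 0 + 6 + 1 + 2 + 0 + 5 + 4 + 5 + 2 + 0 + 6 + 5 + 3 + 4 + 2 + 1 + 5 + 6 + 2 + 6 + 0 = 74

74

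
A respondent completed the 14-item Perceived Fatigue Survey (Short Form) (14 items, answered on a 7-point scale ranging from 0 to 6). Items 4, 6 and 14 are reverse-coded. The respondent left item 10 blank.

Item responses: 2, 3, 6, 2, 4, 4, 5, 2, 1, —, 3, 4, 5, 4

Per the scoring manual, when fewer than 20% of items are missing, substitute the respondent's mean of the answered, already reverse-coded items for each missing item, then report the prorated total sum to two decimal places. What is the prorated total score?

Reverse-coded (reversed = (0+6) − raw = 6 − raw):
  item 4: 6 − 2 = 4
  item 6: 6 − 4 = 2
  item 14: 6 − 4 = 2
Completed scored items (13 of 14): 2, 3, 6, 4, 4, 2, 5, 2, 1, 3, 4, 5, 2; sum = 43.
Person mean = 43 / 13 ≈ 3.3077
Prorated total = (43 / 13) × 14 = 46.31 (to 2 dp)

46.31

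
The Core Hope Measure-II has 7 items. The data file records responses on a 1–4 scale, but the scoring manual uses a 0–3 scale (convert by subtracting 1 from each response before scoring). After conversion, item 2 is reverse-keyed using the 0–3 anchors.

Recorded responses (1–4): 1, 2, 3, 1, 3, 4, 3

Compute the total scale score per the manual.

Convert to 0–3: 0, 1, 2, 0, 2, 3, 2
Reverse-coded (on a 0–3 scale, reversed = 3 − raw):
  item 2: 3 − 1 = 2
Scored: 0, 2, 2, 0, 2, 3, 2
Total = 11

11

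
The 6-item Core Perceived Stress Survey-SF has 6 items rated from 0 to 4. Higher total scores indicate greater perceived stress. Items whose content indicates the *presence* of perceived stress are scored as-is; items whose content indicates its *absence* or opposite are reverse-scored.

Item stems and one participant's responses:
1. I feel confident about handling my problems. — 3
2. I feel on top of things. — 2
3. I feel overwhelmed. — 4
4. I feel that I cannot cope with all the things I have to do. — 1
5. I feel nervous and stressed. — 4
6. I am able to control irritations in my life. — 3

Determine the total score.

Items 1, 2, 6 describe the absence/opposite of perceived stress → reverse-score.
on a 0–4 scale, reversed = 4 − raw.
  item 1: 4 − 3 = 1
  item 2: 4 − 2 = 2
  item 3: 4
  item 4: 1
  item 5: 4
  item 6: 4 − 3 = 1
Total = 1 + 2 + 4 + 1 + 4 + 1 = 13

13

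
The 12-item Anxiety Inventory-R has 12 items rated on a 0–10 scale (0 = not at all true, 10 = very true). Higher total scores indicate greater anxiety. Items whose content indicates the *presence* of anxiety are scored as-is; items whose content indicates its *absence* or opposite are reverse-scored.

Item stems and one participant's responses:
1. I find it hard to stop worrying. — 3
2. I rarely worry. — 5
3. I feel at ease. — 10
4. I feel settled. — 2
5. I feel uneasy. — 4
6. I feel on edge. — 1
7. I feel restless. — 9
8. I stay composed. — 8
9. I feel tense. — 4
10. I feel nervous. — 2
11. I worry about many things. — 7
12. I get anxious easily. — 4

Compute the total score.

49

Items 2, 3, 4, 8 describe the absence/opposite of anxiety → reverse-score.
reverse-coded value = 10 − response.
  item 1: 3
  item 2: 10 − 5 = 5
  item 3: 10 − 10 = 0
  item 4: 10 − 2 = 8
  item 5: 4
  item 6: 1
  item 7: 9
  item 8: 10 − 8 = 2
  item 9: 4
  item 10: 2
  item 11: 7
  item 12: 4
Total = 3 + 5 + 0 + 8 + 4 + 1 + 9 + 2 + 4 + 2 + 7 + 4 = 49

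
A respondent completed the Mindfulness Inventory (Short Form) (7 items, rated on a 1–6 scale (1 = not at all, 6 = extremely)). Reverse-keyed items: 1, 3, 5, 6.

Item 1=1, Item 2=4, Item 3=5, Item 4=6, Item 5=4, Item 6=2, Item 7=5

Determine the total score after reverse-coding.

Reversing items 1, 3, 5, & 6 with 7 − raw:
Total = (7−1) + 4 + (7−5) + 6 + (7−4) + (7−2) + 5
      = 6 + 4 + 2 + 6 + 3 + 5 + 5 = 31

31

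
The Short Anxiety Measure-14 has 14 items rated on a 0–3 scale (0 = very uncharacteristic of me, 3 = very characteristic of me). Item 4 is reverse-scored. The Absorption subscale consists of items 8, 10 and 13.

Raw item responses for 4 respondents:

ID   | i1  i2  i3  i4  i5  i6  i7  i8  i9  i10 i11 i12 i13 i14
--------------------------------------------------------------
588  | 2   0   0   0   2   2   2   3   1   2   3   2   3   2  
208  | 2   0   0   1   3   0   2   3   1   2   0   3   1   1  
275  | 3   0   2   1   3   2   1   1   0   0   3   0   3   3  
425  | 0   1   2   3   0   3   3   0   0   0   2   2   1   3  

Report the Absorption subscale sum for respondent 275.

Respondent 275 raw: 3, 0, 2, 1, 3, 2, 1, 1, 0, 0, 3, 0, 3, 3.
Absorption items: 8, 10, 13.
Reverse-coded (reversed = (0+3) − raw = 3 − raw):
  item 8: 1
  item 10: 0
  item 13: 3
Sum = 1 + 0 + 3 = 4

4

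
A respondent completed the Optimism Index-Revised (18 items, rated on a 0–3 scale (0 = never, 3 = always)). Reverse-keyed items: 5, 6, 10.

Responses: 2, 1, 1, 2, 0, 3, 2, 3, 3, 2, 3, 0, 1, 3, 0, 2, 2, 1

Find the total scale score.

30

Raw sum = 31. Reverse-keyed items: 5, 6, 10; their raw sum = 5.
Each reversal replaces raw with 3 − raw, changing the total by 3 − 2·raw per item.
Total = 31 + 3·3 − 2·5 = 31 + 9 − 10 = 30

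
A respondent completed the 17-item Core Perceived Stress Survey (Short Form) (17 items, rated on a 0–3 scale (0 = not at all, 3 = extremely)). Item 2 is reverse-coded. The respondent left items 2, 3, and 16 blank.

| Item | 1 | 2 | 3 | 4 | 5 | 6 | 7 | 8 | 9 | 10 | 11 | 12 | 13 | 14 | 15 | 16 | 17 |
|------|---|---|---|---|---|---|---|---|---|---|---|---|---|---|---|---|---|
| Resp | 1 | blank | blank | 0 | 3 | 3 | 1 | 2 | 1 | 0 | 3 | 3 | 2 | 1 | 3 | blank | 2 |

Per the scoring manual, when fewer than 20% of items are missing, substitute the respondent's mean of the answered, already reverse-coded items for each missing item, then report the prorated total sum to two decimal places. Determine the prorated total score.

30.36

Reverse-coded (reverse-coded value = 3 − response):
Completed scored items (14 of 17): 1, 0, 3, 3, 1, 2, 1, 0, 3, 3, 2, 1, 3, 2; sum = 25.
Person mean = 25 / 14 ≈ 1.7857
Prorated total = (25 / 14) × 17 = 30.36 (to 2 dp)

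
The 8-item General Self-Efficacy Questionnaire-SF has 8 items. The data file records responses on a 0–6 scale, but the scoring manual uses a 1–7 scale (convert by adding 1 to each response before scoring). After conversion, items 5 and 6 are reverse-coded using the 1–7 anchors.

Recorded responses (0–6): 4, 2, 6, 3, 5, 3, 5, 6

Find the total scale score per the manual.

Convert to 1–7: 5, 3, 7, 4, 6, 4, 6, 7
Reverse-coded (reversed = (1+7) − raw = 8 − raw):
  item 5: 8 − 6 = 2
  item 6: 8 − 4 = 4
Scored: 5, 3, 7, 4, 2, 4, 6, 7
Total = 38

38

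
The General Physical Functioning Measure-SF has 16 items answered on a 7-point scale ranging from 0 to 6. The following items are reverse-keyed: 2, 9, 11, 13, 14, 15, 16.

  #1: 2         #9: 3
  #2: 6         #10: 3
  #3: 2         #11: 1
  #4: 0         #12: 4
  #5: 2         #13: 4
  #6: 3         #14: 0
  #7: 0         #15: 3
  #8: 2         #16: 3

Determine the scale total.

Apply reverse scoring (reverse-coded value = 6 − response):
  item 2: 6 − 6 = 0
  item 9: 6 − 3 = 3
  item 11: 6 − 1 = 5
  item 13: 6 − 4 = 2
  item 14: 6 − 0 = 6
  item 15: 6 − 3 = 3
  item 16: 6 − 3 = 3
Scored items: 2, 0, 2, 0, 2, 3, 0, 2, 3, 3, 5, 4, 2, 6, 3, 3
Total = 2 + 0 + 2 + 0 + 2 + 3 + 0 + 2 + 3 + 3 + 5 + 4 + 2 + 6 + 3 + 3 = 40

40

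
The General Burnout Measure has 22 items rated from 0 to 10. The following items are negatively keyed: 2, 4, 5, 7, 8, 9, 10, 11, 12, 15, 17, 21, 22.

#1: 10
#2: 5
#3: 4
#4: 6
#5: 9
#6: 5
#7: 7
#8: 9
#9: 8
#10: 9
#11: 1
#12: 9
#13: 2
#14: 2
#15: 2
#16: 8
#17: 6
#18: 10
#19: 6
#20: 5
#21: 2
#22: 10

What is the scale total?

99

Negatively keyed items use 10 − raw:
  item 2: 10 − 5 = 5
  item 4: 10 − 6 = 4
  item 5: 10 − 9 = 1
  item 7: 10 − 7 = 3
  item 8: 10 − 9 = 1
  item 9: 10 − 8 = 2
  item 10: 10 − 9 = 1
  item 11: 10 − 1 = 9
  item 12: 10 − 9 = 1
  item 15: 10 − 2 = 8
  item 17: 10 − 6 = 4
  item 21: 10 − 2 = 8
  item 22: 10 − 10 = 0
Scored items: 10, 5, 4, 4, 1, 5, 3, 1, 2, 1, 9, 1, 2, 2, 8, 8, 4, 10, 6, 5, 8, 0
Total = 10 + 5 + 4 + 4 + 1 + 5 + 3 + 1 + 2 + 1 + 9 + 1 + 2 + 2 + 8 + 8 + 4 + 10 + 6 + 5 + 8 + 0 = 99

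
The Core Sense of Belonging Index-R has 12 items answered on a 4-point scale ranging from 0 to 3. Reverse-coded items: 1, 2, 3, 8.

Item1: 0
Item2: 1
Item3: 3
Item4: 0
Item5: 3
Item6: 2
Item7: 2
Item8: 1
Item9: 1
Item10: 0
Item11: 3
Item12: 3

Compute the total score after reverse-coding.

21

Raw sum = 19. Reverse-coded items: 1, 2, 3, 8; their raw sum = 5.
Each reversal replaces raw with 3 − raw, changing the total by 3 − 2·raw per item.
Total = 19 + 4·3 − 2·5 = 19 + 12 − 10 = 21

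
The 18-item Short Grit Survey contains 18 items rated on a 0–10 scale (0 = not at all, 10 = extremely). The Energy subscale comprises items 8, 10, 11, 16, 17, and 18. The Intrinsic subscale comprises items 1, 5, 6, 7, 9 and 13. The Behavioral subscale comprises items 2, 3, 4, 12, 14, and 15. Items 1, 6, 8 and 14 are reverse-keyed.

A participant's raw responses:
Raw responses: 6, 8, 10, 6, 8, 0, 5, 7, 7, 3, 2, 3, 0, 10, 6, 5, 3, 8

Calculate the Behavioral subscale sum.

Behavioral items: 2, 3, 4, 12, 14, 15.
Of these, item 14 is reverse-keyed; reverse-coded value = 10 − response.
  item 2: 8
  item 3: 10
  item 4: 6
  item 12: 3
  item 14: 10 − 10 = 0
  item 15: 6
Sum = 8 + 10 + 6 + 3 + 0 + 6 = 33

33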